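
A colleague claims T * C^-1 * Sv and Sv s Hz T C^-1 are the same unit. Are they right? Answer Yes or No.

Yes

Left side:
  T = kg·s⁻²·A⁻¹.
  C = s·A.
  So C⁻¹ = s⁻¹·A⁻¹.
  Sv = m²·s⁻².
  Combining: T·C⁻¹·Sv = (kg·s⁻²·A⁻¹) · (s⁻¹·A⁻¹) · (m²·s⁻²) = kg·m²·s⁻⁵·A⁻².
Right side:
  Sv = J/kg (equivalent dose = energy per mass),
      = m²·s⁻².
  Hz = 1/s = s⁻¹ (frequency is cycles per second).
  T = Wb/m² (flux density = flux per area),
      = kg·s⁻²·A⁻¹.
  C = A·s = s·A (charge = current × time).
  So C⁻¹ = s⁻¹·A⁻¹.
  Combining: Sv·s·Hz·T·C⁻¹ = (m²·s⁻²) · s · s⁻¹ · (kg·s⁻²·A⁻¹) · (s⁻¹·A⁻¹) = kg·m²·s⁻⁵·A⁻².
Both reduce to kg·m²·s⁻⁵·A⁻².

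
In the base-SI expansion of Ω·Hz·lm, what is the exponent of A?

-2

Ω = V/A (resistance = voltage per current),
    = kg·m²·s⁻³·A⁻².
Hz = 1/s = s⁻¹ (frequency is cycles per second).
lm = cd·sr = cd (luminous flux; sr is dimensionless).
Combining: Ω·Hz·lm = (kg·m²·s⁻³·A⁻²) · s⁻¹ · cd = kg·m²·s⁻⁴·A⁻²·cd.
The exponent of A is -2.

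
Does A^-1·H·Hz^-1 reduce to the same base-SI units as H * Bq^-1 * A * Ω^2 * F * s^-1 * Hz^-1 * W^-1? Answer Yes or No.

No

Left side:
  H = kg·m²·s⁻²·A⁻².
  Hz = s⁻¹.
  So Hz⁻¹ = s.
  Combining: A⁻¹·H·Hz⁻¹ = A⁻¹ · (kg·m²·s⁻²·A⁻²) · s = kg·m²·s⁻¹·A⁻³.
Right side:
  H = Wb/A (inductance = flux per current),
      = kg·m²·s⁻²·A⁻².
  Bq = 1/s = s⁻¹ (activity is decays per second).
  So Bq⁻¹ = s.
  Ω = V/A (resistance = voltage per current),
      = kg·m²·s⁻³·A⁻².
  So Ω² = kg²·m⁴·s⁻⁶·A⁻⁴.
  F = C/V (capacitance = charge per voltage),
      = A·s/(kg·m²·s⁻³·A⁻¹) (substituting C and V),
      = kg⁻¹·m⁻²·s⁴·A².
  Hz = 1/s = s⁻¹ (frequency is cycles per second).
  So Hz⁻¹ = s.
  W = J/s (power = energy per time),
      = kg·m²·s⁻³.
  So W⁻¹ = kg⁻¹·m⁻²·s³.
  Combining: H·Bq⁻¹·A·Ω²·F·s⁻¹·Hz⁻¹·W⁻¹ = (kg·m²·s⁻²·A⁻²) · s · A · (kg²·m⁴·s⁻⁶·A⁻⁴) · (kg⁻¹·m⁻²·s⁴·A²) · s⁻¹ · s · (kg⁻¹·m⁻²·s³) = kg·m²·A⁻³.
Left is kg·m²·s⁻¹·A⁻³; right is kg·m²·A⁻³ — different.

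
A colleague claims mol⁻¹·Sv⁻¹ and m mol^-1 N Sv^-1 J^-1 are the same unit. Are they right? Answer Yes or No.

Left side:
  Sv = m²·s⁻².
  So Sv⁻¹ = m⁻²·s².
  Combining: mol⁻¹·Sv⁻¹ = mol⁻¹ · (m⁻²·s²) = m⁻²·s²·mol⁻¹.
Right side:
  N = kg·m/s² = kg·m·s⁻² (force = mass × acceleration).
  Sv = J/kg (equivalent dose = energy per mass),
      = m²·s⁻².
  So Sv⁻¹ = m⁻²·s².
  J = N·m (work = force × distance),
      = kg·m²·s⁻².
  So J⁻¹ = kg⁻¹·m⁻²·s².
  Combining: m·mol⁻¹·N·Sv⁻¹·J⁻¹ = m · mol⁻¹ · (kg·m·s⁻²) · (m⁻²·s²) · (kg⁻¹·m⁻²·s²) = m⁻²·s²·mol⁻¹.
Both reduce to m⁻²·s²·mol⁻¹.

Yes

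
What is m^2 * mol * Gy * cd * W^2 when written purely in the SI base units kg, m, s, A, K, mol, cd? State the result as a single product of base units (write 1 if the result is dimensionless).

kg²·m⁸·s⁻⁸·mol·cd

Gy = m²·s⁻².
W = kg·m²·s⁻³.
So W² = kg²·m⁴·s⁻⁶.
Combining: m²·mol·Gy·cd·W² = m² · mol · (m²·s⁻²) · cd · (kg²·m⁴·s⁻⁶) = kg²·m⁸·s⁻⁸·mol·cd.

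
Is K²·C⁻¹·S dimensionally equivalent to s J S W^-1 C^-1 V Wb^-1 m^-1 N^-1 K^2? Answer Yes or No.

Left side:
  C = s·A.
  So C⁻¹ = s⁻¹·A⁻¹.
  S = kg⁻¹·m⁻²·s³·A².
  Combining: K²·C⁻¹·S = K² · (s⁻¹·A⁻¹) · (kg⁻¹·m⁻²·s³·A²) = kg⁻¹·m⁻²·s²·A·K².
Right side:
  J = N·m (work = force × distance),
      = kg·m²·s⁻².
  S = 1/Ω (conductance is reciprocal resistance),
      = kg⁻¹·m⁻²·s³·A².
  W = J/s (power = energy per time),
      = kg·m²·s⁻³.
  So W⁻¹ = kg⁻¹·m⁻²·s³.
  C = A·s = s·A (charge = current × time).
  So C⁻¹ = s⁻¹·A⁻¹.
  V = W/A (potential = power per current),
      = kg·m²·s⁻³·A⁻¹.
  Wb = V·s (flux: a volt is a weber per second),
      = kg·m²·s⁻²·A⁻¹.
  So Wb⁻¹ = kg⁻¹·m⁻²·s²·A.
  N = kg·m/s² = kg·m·s⁻² (force = mass × acceleration).
  So N⁻¹ = kg⁻¹·m⁻¹·s².
  Combining: s·J·S·W⁻¹·C⁻¹·V·Wb⁻¹·m⁻¹·N⁻¹·K² = s · (kg·m²·s⁻²) · (kg⁻¹·m⁻²·s³·A²) · (kg⁻¹·m⁻²·s³) · (s⁻¹·A⁻¹) · (kg·m²·s⁻³·A⁻¹) · (kg⁻¹·m⁻²·s²·A) · m⁻¹ · (kg⁻¹·m⁻¹·s²) · K² = kg⁻²·m⁻⁴·s⁵·A·K².
Left is kg⁻¹·m⁻²·s²·A·K²; right is kg⁻²·m⁻⁴·s⁵·A·K² — different.

No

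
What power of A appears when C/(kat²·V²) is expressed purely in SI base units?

3

C = A·s = s·A (charge = current × time).
kat = mol/s = s⁻¹·mol (catalytic activity).
So kat⁻² = s²·mol⁻².
V = W/A (potential = power per current),
    = kg·m²·s⁻³·A⁻¹.
So V⁻² = kg⁻²·m⁻⁴·s⁶·A².
Combining: C·kat⁻²·V⁻² = (s·A) · (s²·mol⁻²) · (kg⁻²·m⁻⁴·s⁶·A²) = kg⁻²·m⁻⁴·s⁹·A³·mol⁻².
The exponent of A is 3.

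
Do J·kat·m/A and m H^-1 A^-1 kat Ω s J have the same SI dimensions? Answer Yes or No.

Left side:
  J = kg·m²·s⁻².
  kat = s⁻¹·mol.
  Combining: J·kat·A⁻¹·m = (kg·m²·s⁻²) · (s⁻¹·mol) · A⁻¹ · m = kg·m³·s⁻³·A⁻¹·mol.
Right side:
  H = kg·m²·s⁻²·A⁻².
  So H⁻¹ = kg⁻¹·m⁻²·s²·A².
  kat = s⁻¹·mol.
  Ω = kg·m²·s⁻³·A⁻².
  J = kg·m²·s⁻².
  Combining: m·H⁻¹·A⁻¹·kat·Ω·s·J = m · (kg⁻¹·m⁻²·s²·A²) · A⁻¹ · (s⁻¹·mol) · (kg·m²·s⁻³·A⁻²) · s · (kg·m²·s⁻²) = kg·m³·s⁻³·A⁻¹·mol.
Both reduce to kg·m³·s⁻³·A⁻¹·mol.

Yes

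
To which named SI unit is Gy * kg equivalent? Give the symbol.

J

Gy = J/kg (absorbed dose = energy per mass),
    = m²·s⁻².
Combining: Gy·kg = (m²·s⁻²) · kg = kg·m²·s⁻².
kg·m²·s⁻² is the base-SI form of the joule.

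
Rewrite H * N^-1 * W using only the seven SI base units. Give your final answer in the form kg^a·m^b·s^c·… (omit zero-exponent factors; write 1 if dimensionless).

H = Wb/A (inductance = flux per current),
    = kg·m²·s⁻²·A⁻².
N = kg·m/s² = kg·m·s⁻² (force = mass × acceleration).
So N⁻¹ = kg⁻¹·m⁻¹·s².
W = J/s (power = energy per time),
    = kg·m²·s⁻³.
Combining: H·N⁻¹·W = (kg·m²·s⁻²·A⁻²) · (kg⁻¹·m⁻¹·s²) · (kg·m²·s⁻³) = kg·m³·s⁻³·A⁻².

kg·m³·s⁻³·A⁻²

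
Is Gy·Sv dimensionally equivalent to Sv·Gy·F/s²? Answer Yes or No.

Left side:
  Gy = m²·s⁻².
  Sv = m²·s⁻².
  Combining: Gy·Sv = (m²·s⁻²) · (m²·s⁻²) = m⁴·s⁻⁴.
Right side:
  Sv = m²·s⁻².
  Gy = m²·s⁻².
  F = kg⁻¹·m⁻²·s⁴·A².
  Combining: Sv·Gy·F·s⁻² = (m²·s⁻²) · (m²·s⁻²) · (kg⁻¹·m⁻²·s⁴·A²) · s⁻² = kg⁻¹·m²·s⁻²·A².
Left is m⁴·s⁻⁴; right is kg⁻¹·m²·s⁻²·A² — different.

No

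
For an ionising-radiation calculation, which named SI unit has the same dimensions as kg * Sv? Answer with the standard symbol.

J

Sv = J/kg (equivalent dose = energy per mass),
    = m²·s⁻².
Combining: kg·Sv = kg · (m²·s⁻²) = kg·m²·s⁻².
kg·m²·s⁻² is the base-SI form of the joule.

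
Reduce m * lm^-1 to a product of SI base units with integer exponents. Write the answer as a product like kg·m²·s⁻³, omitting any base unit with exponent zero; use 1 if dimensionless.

m·cd⁻¹

lm = cd.
So lm⁻¹ = cd⁻¹.
Combining: m·lm⁻¹ = m · cd⁻¹ = m·cd⁻¹.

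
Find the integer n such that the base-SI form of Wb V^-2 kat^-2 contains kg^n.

Wb = kg·m²·s⁻²·A⁻¹.
V = kg·m²·s⁻³·A⁻¹.
So V⁻² = kg⁻²·m⁻⁴·s⁶·A².
kat = s⁻¹·mol.
So kat⁻² = s²·mol⁻².
Combining: Wb·V⁻²·kat⁻² = (kg·m²·s⁻²·A⁻¹) · (kg⁻²·m⁻⁴·s⁶·A²) · (s²·mol⁻²) = kg⁻¹·m⁻²·s⁶·A·mol⁻².
The exponent of kg is -1.

-1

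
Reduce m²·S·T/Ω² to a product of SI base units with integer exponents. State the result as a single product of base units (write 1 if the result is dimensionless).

Ω = V/A (resistance = voltage per current),
    = kg·m²·s⁻³·A⁻².
So Ω⁻² = kg⁻²·m⁻⁴·s⁶·A⁴.
S = 1/Ω (conductance is reciprocal resistance),
    = kg⁻¹·m⁻²·s³·A².
T = Wb/m² (flux density = flux per area),
    = kg·s⁻²·A⁻¹.
Combining: Ω⁻²·m²·S·T = (kg⁻²·m⁻⁴·s⁶·A⁴) · m² · (kg⁻¹·m⁻²·s³·A²) · (kg·s⁻²·A⁻¹) = kg⁻²·m⁻⁴·s⁷·A⁵.

kg⁻²·m⁻⁴·s⁷·A⁵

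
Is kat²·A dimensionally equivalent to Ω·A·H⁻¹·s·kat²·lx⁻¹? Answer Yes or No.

Left side:
  kat = s⁻¹·mol.
  So kat² = s⁻²·mol².
  Combining: kat²·A = (s⁻²·mol²) · A = s⁻²·A·mol².
Right side:
  Ω = kg·m²·s⁻³·A⁻².
  H = kg·m²·s⁻²·A⁻².
  So H⁻¹ = kg⁻¹·m⁻²·s²·A².
  kat = s⁻¹·mol.
  So kat² = s⁻²·mol².
  lx = m⁻²·cd.
  So lx⁻¹ = m²·cd⁻¹.
  Combining: Ω·A·H⁻¹·s·kat²·lx⁻¹ = (kg·m²·s⁻³·A⁻²) · A · (kg⁻¹·m⁻²·s²·A²) · s · (s⁻²·mol²) · (m²·cd⁻¹) = m²·s⁻²·A·mol²·cd⁻¹.
Left is s⁻²·A·mol²; right is m²·s⁻²·A·mol²·cd⁻¹ — different.

No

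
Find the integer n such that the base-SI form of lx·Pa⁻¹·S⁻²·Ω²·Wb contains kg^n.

4

lx = m⁻²·cd.
Pa = kg·m⁻¹·s⁻².
So Pa⁻¹ = kg⁻¹·m·s².
S = kg⁻¹·m⁻²·s³·A².
So S⁻² = kg²·m⁴·s⁻⁶·A⁻⁴.
Ω = kg·m²·s⁻³·A⁻².
So Ω² = kg²·m⁴·s⁻⁶·A⁻⁴.
Wb = kg·m²·s⁻²·A⁻¹.
Combining: lx·Pa⁻¹·S⁻²·Ω²·Wb = (m⁻²·cd) · (kg⁻¹·m·s²) · (kg²·m⁴·s⁻⁶·A⁻⁴) · (kg²·m⁴·s⁻⁶·A⁻⁴) · (kg·m²·s⁻²·A⁻¹) = kg⁴·m⁹·s⁻¹²·A⁻⁹·cd.
The exponent of kg is 4.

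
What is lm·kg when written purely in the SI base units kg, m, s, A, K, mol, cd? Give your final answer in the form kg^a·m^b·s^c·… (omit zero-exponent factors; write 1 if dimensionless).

lm = cd.
Combining: lm·kg = cd · kg = kg·cd.

kg·cd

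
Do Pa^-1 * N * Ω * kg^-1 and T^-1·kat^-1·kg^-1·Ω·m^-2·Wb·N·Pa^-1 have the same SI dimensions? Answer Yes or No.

Left side:
  Pa = kg·m⁻¹·s⁻².
  So Pa⁻¹ = kg⁻¹·m·s².
  N = kg·m·s⁻².
  Ω = kg·m²·s⁻³·A⁻².
  Combining: Pa⁻¹·N·Ω·kg⁻¹ = (kg⁻¹·m·s²) · (kg·m·s⁻²) · (kg·m²·s⁻³·A⁻²) · kg⁻¹ = m⁴·s⁻³·A⁻².
Right side:
  T = kg·s⁻²·A⁻¹.
  So T⁻¹ = kg⁻¹·s²·A.
  kat = s⁻¹·mol.
  So kat⁻¹ = s·mol⁻¹.
  Ω = kg·m²·s⁻³·A⁻².
  Wb = kg·m²·s⁻²·A⁻¹.
  N = kg·m·s⁻².
  Pa = kg·m⁻¹·s⁻².
  So Pa⁻¹ = kg⁻¹·m·s².
  Combining: T⁻¹·kat⁻¹·kg⁻¹·Ω·m⁻²·Wb·N·Pa⁻¹ = (kg⁻¹·s²·A) · (s·mol⁻¹) · kg⁻¹ · (kg·m²·s⁻³·A⁻²) · m⁻² · (kg·m²·s⁻²·A⁻¹) · (kg·m·s⁻²) · (kg⁻¹·m·s²) = m⁴·s⁻²·A⁻²·mol⁻¹.
Left is m⁴·s⁻³·A⁻²; right is m⁴·s⁻²·A⁻²·mol⁻¹ — different.

No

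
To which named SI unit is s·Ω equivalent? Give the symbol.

Ω = V/A (resistance = voltage per current),
    = kg·m²·s⁻³·A⁻².
Combining: s·Ω = s · (kg·m²·s⁻³·A⁻²) = kg·m²·s⁻²·A⁻².
kg·m²·s⁻²·A⁻² is the base-SI form of the henry.

H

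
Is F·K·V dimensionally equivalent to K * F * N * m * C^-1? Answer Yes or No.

Left side:
  F = C/V (capacitance = charge per voltage),
      = A·s/(kg·m²·s⁻³·A⁻¹) (substituting C and V),
      = kg⁻¹·m⁻²·s⁴·A².
  V = W/A (potential = power per current),
      = kg·m²·s⁻³·A⁻¹.
  Combining: F·K·V = (kg⁻¹·m⁻²·s⁴·A²) · K · (kg·m²·s⁻³·A⁻¹) = s·A·K.
Right side:
  F = kg⁻¹·m⁻²·s⁴·A².
  N = kg·m·s⁻².
  C = s·A.
  So C⁻¹ = s⁻¹·A⁻¹.
  Combining: K·F·N·m·C⁻¹ = K · (kg⁻¹·m⁻²·s⁴·A²) · (kg·m·s⁻²) · m · (s⁻¹·A⁻¹) = s·A·K.
Both reduce to s·A·K.

Yes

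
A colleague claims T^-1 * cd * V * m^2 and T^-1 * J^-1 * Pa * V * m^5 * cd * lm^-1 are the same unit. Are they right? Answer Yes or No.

Left side:
  T = kg·s⁻²·A⁻¹.
  So T⁻¹ = kg⁻¹·s²·A.
  V = kg·m²·s⁻³·A⁻¹.
  Combining: T⁻¹·cd·V·m² = (kg⁻¹·s²·A) · cd · (kg·m²·s⁻³·A⁻¹) · m² = m⁴·s⁻¹·cd.
Right side:
  T = Wb/m² (flux density = flux per area),
      = kg·s⁻²·A⁻¹.
  So T⁻¹ = kg⁻¹·s²·A.
  J = N·m (work = force × distance),
      = kg·m²·s⁻².
  So J⁻¹ = kg⁻¹·m⁻²·s².
  Pa = N/m² (pressure = force per area),
      = kg·m⁻¹·s⁻².
  V = W/A (potential = power per current),
      = kg·m²·s⁻³·A⁻¹.
  lm = cd·sr = cd (luminous flux; sr is dimensionless).
  So lm⁻¹ = cd⁻¹.
  Combining: T⁻¹·J⁻¹·Pa·V·m⁵·cd·lm⁻¹ = (kg⁻¹·s²·A) · (kg⁻¹·m⁻²·s²) · (kg·m⁻¹·s⁻²) · (kg·m²·s⁻³·A⁻¹) · m⁵ · cd · cd⁻¹ = m⁴·s⁻¹.
Left is m⁴·s⁻¹·cd; right is m⁴·s⁻¹ — different.

No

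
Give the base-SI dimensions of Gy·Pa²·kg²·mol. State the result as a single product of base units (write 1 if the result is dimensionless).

kg⁴·s⁻⁶·mol

Gy = J/kg (absorbed dose = energy per mass),
    = m²·s⁻².
Pa = N/m² (pressure = force per area),
    = kg·m⁻¹·s⁻².
So Pa² = kg²·m⁻²·s⁻⁴.
Combining: Gy·Pa²·kg²·mol = (m²·s⁻²) · (kg²·m⁻²·s⁻⁴) · kg² · mol = kg⁴·s⁻⁶·mol.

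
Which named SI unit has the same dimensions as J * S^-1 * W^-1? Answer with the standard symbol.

H

J = N·m (work = force × distance),
    = kg·m²·s⁻².
S = 1/Ω (conductance is reciprocal resistance),
    = kg⁻¹·m⁻²·s³·A².
So S⁻¹ = kg·m²·s⁻³·A⁻².
W = J/s (power = energy per time),
    = kg·m²·s⁻³.
So W⁻¹ = kg⁻¹·m⁻²·s³.
Combining: J·S⁻¹·W⁻¹ = (kg·m²·s⁻²) · (kg·m²·s⁻³·A⁻²) · (kg⁻¹·m⁻²·s³) = kg·m²·s⁻²·A⁻².
kg·m²·s⁻²·A⁻² is the base-SI form of the henry.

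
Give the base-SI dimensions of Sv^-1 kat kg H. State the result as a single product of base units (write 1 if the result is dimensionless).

kg²·s⁻¹·A⁻²·mol

Sv = J/kg (equivalent dose = energy per mass),
    = m²·s⁻².
So Sv⁻¹ = m⁻²·s².
kat = mol/s = s⁻¹·mol (catalytic activity).
H = Wb/A (inductance = flux per current),
    = kg·m²·s⁻²·A⁻².
Combining: Sv⁻¹·kat·kg·H = (m⁻²·s²) · (s⁻¹·mol) · kg · (kg·m²·s⁻²·A⁻²) = kg²·s⁻¹·A⁻²·mol.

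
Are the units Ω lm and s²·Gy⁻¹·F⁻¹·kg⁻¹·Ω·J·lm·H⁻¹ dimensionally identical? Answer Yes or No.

Yes

Left side:
  Ω = kg·m²·s⁻³·A⁻².
  lm = cd.
  Combining: Ω·lm = (kg·m²·s⁻³·A⁻²) · cd = kg·m²·s⁻³·A⁻²·cd.
Right side:
  Gy = J/kg (absorbed dose = energy per mass),
      = m²·s⁻².
  So Gy⁻¹ = m⁻²·s².
  F = C/V (capacitance = charge per voltage),
      = A·s/(kg·m²·s⁻³·A⁻¹) (substituting C and V),
      = kg⁻¹·m⁻²·s⁴·A².
  So F⁻¹ = kg·m²·s⁻⁴·A⁻².
  Ω = V/A (resistance = voltage per current),
      = kg·m²·s⁻³·A⁻².
  J = N·m (work = force × distance),
      = kg·m²·s⁻².
  lm = cd·sr = cd (luminous flux; sr is dimensionless).
  H = Wb/A (inductance = flux per current),
      = kg·m²·s⁻²·A⁻².
  So H⁻¹ = kg⁻¹·m⁻²·s²·A².
  Combining: s²·Gy⁻¹·F⁻¹·kg⁻¹·Ω·J·lm·H⁻¹ = s² · (m⁻²·s²) · (kg·m²·s⁻⁴·A⁻²) · kg⁻¹ · (kg·m²·s⁻³·A⁻²) · (kg·m²·s⁻²) · cd · (kg⁻¹·m⁻²·s²·A²) = kg·m²·s⁻³·A⁻²·cd.
Both reduce to kg·m²·s⁻³·A⁻²·cd.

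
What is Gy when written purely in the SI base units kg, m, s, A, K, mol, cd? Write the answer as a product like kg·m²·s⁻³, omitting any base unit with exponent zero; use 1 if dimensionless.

m²·s⁻²

Gy = J/kg (absorbed dose = energy per mass),
    = m²·s⁻².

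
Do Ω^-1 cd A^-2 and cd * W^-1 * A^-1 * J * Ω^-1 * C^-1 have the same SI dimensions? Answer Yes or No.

Left side:
  Ω = V/A (resistance = voltage per current),
      = kg·m²·s⁻³·A⁻².
  So Ω⁻¹ = kg⁻¹·m⁻²·s³·A².
  Combining: Ω⁻¹·cd·A⁻² = (kg⁻¹·m⁻²·s³·A²) · cd · A⁻² = kg⁻¹·m⁻²·s³·cd.
Right side:
  W = J/s (power = energy per time),
      = kg·m²·s⁻³.
  So W⁻¹ = kg⁻¹·m⁻²·s³.
  J = N·m (work = force × distance),
      = kg·m²·s⁻².
  Ω = V/A (resistance = voltage per current),
      = kg·m²·s⁻³·A⁻².
  So Ω⁻¹ = kg⁻¹·m⁻²·s³·A².
  C = A·s = s·A (charge = current × time).
  So C⁻¹ = s⁻¹·A⁻¹.
  Combining: cd·W⁻¹·A⁻¹·J·Ω⁻¹·C⁻¹ = cd · (kg⁻¹·m⁻²·s³) · A⁻¹ · (kg·m²·s⁻²) · (kg⁻¹·m⁻²·s³·A²) · (s⁻¹·A⁻¹) = kg⁻¹·m⁻²·s³·cd.
Both reduce to kg⁻¹·m⁻²·s³·cd.

Yes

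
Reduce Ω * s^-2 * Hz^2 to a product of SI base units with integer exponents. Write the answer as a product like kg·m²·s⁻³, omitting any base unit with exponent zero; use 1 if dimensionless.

kg·m²·s⁻⁷·A⁻²

Ω = kg·m²·s⁻³·A⁻².
Hz = s⁻¹.
So Hz² = s⁻².
Combining: Ω·s⁻²·Hz² = (kg·m²·s⁻³·A⁻²) · s⁻² · s⁻² = kg·m²·s⁻⁷·A⁻².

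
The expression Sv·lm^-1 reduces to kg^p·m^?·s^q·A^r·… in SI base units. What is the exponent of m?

Sv = m²·s⁻².
lm = cd.
So lm⁻¹ = cd⁻¹.
Combining: Sv·lm⁻¹ = (m²·s⁻²) · cd⁻¹ = m²·s⁻²·cd⁻¹.
The exponent of m is 2.

2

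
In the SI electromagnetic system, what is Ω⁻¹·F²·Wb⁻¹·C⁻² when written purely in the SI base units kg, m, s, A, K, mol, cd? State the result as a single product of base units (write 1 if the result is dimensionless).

Ω = kg·m²·s⁻³·A⁻².
So Ω⁻¹ = kg⁻¹·m⁻²·s³·A².
F = kg⁻¹·m⁻²·s⁴·A².
So F² = kg⁻²·m⁻⁴·s⁸·A⁴.
Wb = kg·m²·s⁻²·A⁻¹.
So Wb⁻¹ = kg⁻¹·m⁻²·s²·A.
C = s·A.
So C⁻² = s⁻²·A⁻².
Combining: Ω⁻¹·F²·Wb⁻¹·C⁻² = (kg⁻¹·m⁻²·s³·A²) · (kg⁻²·m⁻⁴·s⁸·A⁴) · (kg⁻¹·m⁻²·s²·A) · (s⁻²·A⁻²) = kg⁻⁴·m⁻⁸·s¹¹·A⁵.

kg⁻⁴·m⁻⁸·s¹¹·A⁵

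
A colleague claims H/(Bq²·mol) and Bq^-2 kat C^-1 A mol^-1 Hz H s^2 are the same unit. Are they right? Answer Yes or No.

No

Left side:
  H = kg·m²·s⁻²·A⁻².
  Bq = s⁻¹.
  So Bq⁻² = s².
  Combining: H·Bq⁻²·mol⁻¹ = (kg·m²·s⁻²·A⁻²) · s² · mol⁻¹ = kg·m²·A⁻²·mol⁻¹.
Right side:
  Bq = s⁻¹.
  So Bq⁻² = s².
  kat = s⁻¹·mol.
  C = s·A.
  So C⁻¹ = s⁻¹·A⁻¹.
  Hz = s⁻¹.
  H = kg·m²·s⁻²·A⁻².
  Combining: Bq⁻²·kat·C⁻¹·A·mol⁻¹·Hz·H·s² = s² · (s⁻¹·mol) · (s⁻¹·A⁻¹) · A · mol⁻¹ · s⁻¹ · (kg·m²·s⁻²·A⁻²) · s² = kg·m²·s⁻¹·A⁻².
Left is kg·m²·A⁻²·mol⁻¹; right is kg·m²·s⁻¹·A⁻² — different.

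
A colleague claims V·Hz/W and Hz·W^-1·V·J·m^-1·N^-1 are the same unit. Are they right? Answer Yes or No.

Left side:
  W = kg·m²·s⁻³.
  So W⁻¹ = kg⁻¹·m⁻²·s³.
  V = kg·m²·s⁻³·A⁻¹.
  Hz = s⁻¹.
  Combining: W⁻¹·V·Hz = (kg⁻¹·m⁻²·s³) · (kg·m²·s⁻³·A⁻¹) · s⁻¹ = s⁻¹·A⁻¹.
Right side:
  Hz = s⁻¹.
  W = kg·m²·s⁻³.
  So W⁻¹ = kg⁻¹·m⁻²·s³.
  V = kg·m²·s⁻³·A⁻¹.
  J = kg·m²·s⁻².
  N = kg·m·s⁻².
  So N⁻¹ = kg⁻¹·m⁻¹·s².
  Combining: Hz·W⁻¹·V·J·m⁻¹·N⁻¹ = s⁻¹ · (kg⁻¹·m⁻²·s³) · (kg·m²·s⁻³·A⁻¹) · (kg·m²·s⁻²) · m⁻¹ · (kg⁻¹·m⁻¹·s²) = s⁻¹·A⁻¹.
Both reduce to s⁻¹·A⁻¹.

Yes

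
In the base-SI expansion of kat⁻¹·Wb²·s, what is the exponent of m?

4

kat = mol/s = s⁻¹·mol (catalytic activity).
So kat⁻¹ = s·mol⁻¹.
Wb = V·s (flux: a volt is a weber per second),
    = kg·m²·s⁻²·A⁻¹.
So Wb² = kg²·m⁴·s⁻⁴·A⁻².
Combining: kat⁻¹·Wb²·s = (s·mol⁻¹) · (kg²·m⁴·s⁻⁴·A⁻²) · s = kg²·m⁴·s⁻²·A⁻²·mol⁻¹.
The exponent of m is 4.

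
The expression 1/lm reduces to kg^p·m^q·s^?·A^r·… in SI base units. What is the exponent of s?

0

lm = cd·sr = cd (luminous flux; sr is dimensionless).
So lm⁻¹ = cd⁻¹.
The exponent of s is 0.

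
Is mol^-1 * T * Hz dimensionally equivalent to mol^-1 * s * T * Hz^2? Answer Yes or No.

Yes

Left side:
  T = Wb/m² (flux density = flux per area),
      = kg·s⁻²·A⁻¹.
  Hz = 1/s = s⁻¹ (frequency is cycles per second).
  Combining: mol⁻¹·T·Hz = mol⁻¹ · (kg·s⁻²·A⁻¹) · s⁻¹ = kg·s⁻³·A⁻¹·mol⁻¹.
Right side:
  T = Wb/m² (flux density = flux per area),
      = kg·s⁻²·A⁻¹.
  Hz = 1/s = s⁻¹ (frequency is cycles per second).
  So Hz² = s⁻².
  Combining: mol⁻¹·s·T·Hz² = mol⁻¹ · s · (kg·s⁻²·A⁻¹) · s⁻² = kg·s⁻³·A⁻¹·mol⁻¹.
Both reduce to kg·s⁻³·A⁻¹·mol⁻¹.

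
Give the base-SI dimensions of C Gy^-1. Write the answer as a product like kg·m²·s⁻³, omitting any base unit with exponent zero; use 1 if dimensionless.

C = s·A.
Gy = m²·s⁻².
So Gy⁻¹ = m⁻²·s².
Combining: C·Gy⁻¹ = (s·A) · (m⁻²·s²) = m⁻²·s³·A.

m⁻²·s³·A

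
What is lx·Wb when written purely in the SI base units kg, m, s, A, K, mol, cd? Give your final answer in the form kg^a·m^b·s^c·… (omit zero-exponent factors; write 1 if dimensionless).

lx = lm/m² (illuminance = luminous flux per area),
    = m⁻²·cd.
Wb = V·s (flux: a volt is a weber per second),
    = kg·m²·s⁻²·A⁻¹.
Combining: lx·Wb = (m⁻²·cd) · (kg·m²·s⁻²·A⁻¹) = kg·s⁻²·A⁻¹·cd.

kg·s⁻²·A⁻¹·cd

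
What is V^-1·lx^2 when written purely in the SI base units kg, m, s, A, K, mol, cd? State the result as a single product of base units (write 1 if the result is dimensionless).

kg⁻¹·m⁻⁶·s³·A·cd²

V = kg·m²·s⁻³·A⁻¹.
So V⁻¹ = kg⁻¹·m⁻²·s³·A.
lx = m⁻²·cd.
So lx² = m⁻⁴·cd².
Combining: V⁻¹·lx² = (kg⁻¹·m⁻²·s³·A) · (m⁻⁴·cd²) = kg⁻¹·m⁻⁶·s³·A·cd².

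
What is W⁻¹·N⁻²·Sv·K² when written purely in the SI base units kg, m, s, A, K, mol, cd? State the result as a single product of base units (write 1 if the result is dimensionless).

W = J/s (power = energy per time),
    = kg·m²·s⁻³.
So W⁻¹ = kg⁻¹·m⁻²·s³.
N = kg·m/s² = kg·m·s⁻² (force = mass × acceleration).
So N⁻² = kg⁻²·m⁻²·s⁴.
Sv = J/kg (equivalent dose = energy per mass),
    = m²·s⁻².
Combining: W⁻¹·N⁻²·Sv·K² = (kg⁻¹·m⁻²·s³) · (kg⁻²·m⁻²·s⁴) · (m²·s⁻²) · K² = kg⁻³·m⁻²·s⁵·K².

kg⁻³·m⁻²·s⁵·K²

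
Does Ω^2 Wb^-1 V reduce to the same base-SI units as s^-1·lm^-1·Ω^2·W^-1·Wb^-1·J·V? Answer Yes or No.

No

Left side:
  Ω = V/A (resistance = voltage per current),
      = kg·m²·s⁻³·A⁻².
  So Ω² = kg²·m⁴·s⁻⁶·A⁻⁴.
  Wb = V·s (flux: a volt is a weber per second),
      = kg·m²·s⁻²·A⁻¹.
  So Wb⁻¹ = kg⁻¹·m⁻²·s²·A.
  V = W/A (potential = power per current),
      = kg·m²·s⁻³·A⁻¹.
  Combining: Ω²·Wb⁻¹·V = (kg²·m⁴·s⁻⁶·A⁻⁴) · (kg⁻¹·m⁻²·s²·A) · (kg·m²·s⁻³·A⁻¹) = kg²·m⁴·s⁻⁷·A⁻⁴.
Right side:
  lm = cd.
  So lm⁻¹ = cd⁻¹.
  Ω = kg·m²·s⁻³·A⁻².
  So Ω² = kg²·m⁴·s⁻⁶·A⁻⁴.
  W = kg·m²·s⁻³.
  So W⁻¹ = kg⁻¹·m⁻²·s³.
  Wb = kg·m²·s⁻²·A⁻¹.
  So Wb⁻¹ = kg⁻¹·m⁻²·s²·A.
  J = kg·m²·s⁻².
  V = kg·m²·s⁻³·A⁻¹.
  Combining: s⁻¹·lm⁻¹·Ω²·W⁻¹·Wb⁻¹·J·V = s⁻¹ · cd⁻¹ · (kg²·m⁴·s⁻⁶·A⁻⁴) · (kg⁻¹·m⁻²·s³) · (kg⁻¹·m⁻²·s²·A) · (kg·m²·s⁻²) · (kg·m²·s⁻³·A⁻¹) = kg²·m⁴·s⁻⁷·A⁻⁴·cd⁻¹.
Left is kg²·m⁴·s⁻⁷·A⁻⁴; right is kg²·m⁴·s⁻⁷·A⁻⁴·cd⁻¹ — different.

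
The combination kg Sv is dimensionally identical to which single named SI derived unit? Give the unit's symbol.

J

Sv = J/kg (equivalent dose = energy per mass),
    = m²·s⁻².
Combining: kg·Sv = kg · (m²·s⁻²) = kg·m²·s⁻².
kg·m²·s⁻² is the base-SI form of the joule.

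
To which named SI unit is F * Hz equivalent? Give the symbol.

F = kg⁻¹·m⁻²·s⁴·A².
Hz = s⁻¹.
Combining: F·Hz = (kg⁻¹·m⁻²·s⁴·A²) · s⁻¹ = kg⁻¹·m⁻²·s³·A².
kg⁻¹·m⁻²·s³·A² is the base-SI form of the siemens.

S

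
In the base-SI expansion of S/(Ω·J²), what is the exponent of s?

S = kg⁻¹·m⁻²·s³·A².
Ω = kg·m²·s⁻³·A⁻².
So Ω⁻¹ = kg⁻¹·m⁻²·s³·A².
J = kg·m²·s⁻².
So J⁻² = kg⁻²·m⁻⁴·s⁴.
Combining: S·Ω⁻¹·J⁻² = (kg⁻¹·m⁻²·s³·A²) · (kg⁻¹·m⁻²·s³·A²) · (kg⁻²·m⁻⁴·s⁴) = kg⁻⁴·m⁻⁸·s¹⁰·A⁴.
The exponent of s is 10.

10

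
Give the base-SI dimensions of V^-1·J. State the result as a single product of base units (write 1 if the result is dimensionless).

s·A

V = W/A (potential = power per current),
    = kg·m²·s⁻³·A⁻¹.
So V⁻¹ = kg⁻¹·m⁻²·s³·A.
J = N·m (work = force × distance),
    = kg·m²·s⁻².
Combining: V⁻¹·J = (kg⁻¹·m⁻²·s³·A) · (kg·m²·s⁻²) = s·A.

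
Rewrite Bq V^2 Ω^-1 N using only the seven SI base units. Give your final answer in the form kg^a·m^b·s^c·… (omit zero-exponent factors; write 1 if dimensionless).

kg²·m³·s⁻⁶

Bq = s⁻¹.
V = kg·m²·s⁻³·A⁻¹.
So V² = kg²·m⁴·s⁻⁶·A⁻².
Ω = kg·m²·s⁻³·A⁻².
So Ω⁻¹ = kg⁻¹·m⁻²·s³·A².
N = kg·m·s⁻².
Combining: Bq·V²·Ω⁻¹·N = s⁻¹ · (kg²·m⁴·s⁻⁶·A⁻²) · (kg⁻¹·m⁻²·s³·A²) · (kg·m·s⁻²) = kg²·m³·s⁻⁶.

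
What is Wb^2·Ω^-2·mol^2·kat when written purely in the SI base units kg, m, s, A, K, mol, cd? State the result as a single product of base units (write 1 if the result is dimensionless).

s·A²·mol³

Wb = V·s (flux: a volt is a weber per second),
    = kg·m²·s⁻²·A⁻¹.
So Wb² = kg²·m⁴·s⁻⁴·A⁻².
Ω = V/A (resistance = voltage per current),
    = kg·m²·s⁻³·A⁻².
So Ω⁻² = kg⁻²·m⁻⁴·s⁶·A⁴.
kat = mol/s = s⁻¹·mol (catalytic activity).
Combining: Wb²·Ω⁻²·mol²·kat = (kg²·m⁴·s⁻⁴·A⁻²) · (kg⁻²·m⁻⁴·s⁶·A⁴) · mol² · (s⁻¹·mol) = s·A²·mol³.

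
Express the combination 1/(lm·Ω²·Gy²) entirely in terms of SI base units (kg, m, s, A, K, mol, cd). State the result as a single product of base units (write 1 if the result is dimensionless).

lm = cd.
So lm⁻¹ = cd⁻¹.
Ω = kg·m²·s⁻³·A⁻².
So Ω⁻² = kg⁻²·m⁻⁴·s⁶·A⁴.
Gy = m²·s⁻².
So Gy⁻² = m⁻⁴·s⁴.
Combining: lm⁻¹·Ω⁻²·Gy⁻² = cd⁻¹ · (kg⁻²·m⁻⁴·s⁶·A⁴) · (m⁻⁴·s⁴) = kg⁻²·m⁻⁸·s¹⁰·A⁴·cd⁻¹.

kg⁻²·m⁻⁸·s¹⁰·A⁴·cd⁻¹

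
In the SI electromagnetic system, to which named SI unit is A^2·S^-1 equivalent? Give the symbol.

S = kg⁻¹·m⁻²·s³·A².
So S⁻¹ = kg·m²·s⁻³·A⁻².
Combining: A²·S⁻¹ = A² · (kg·m²·s⁻³·A⁻²) = kg·m²·s⁻³.
kg·m²·s⁻³ is the base-SI form of the watt.

W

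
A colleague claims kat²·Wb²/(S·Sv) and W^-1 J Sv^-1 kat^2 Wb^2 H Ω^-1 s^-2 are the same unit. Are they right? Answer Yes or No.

Left side:
  S = kg⁻¹·m⁻²·s³·A².
  So S⁻¹ = kg·m²·s⁻³·A⁻².
  Sv = m²·s⁻².
  So Sv⁻¹ = m⁻²·s².
  kat = s⁻¹·mol.
  So kat² = s⁻²·mol².
  Wb = kg·m²·s⁻²·A⁻¹.
  So Wb² = kg²·m⁴·s⁻⁴·A⁻².
  Combining: S⁻¹·Sv⁻¹·kat²·Wb² = (kg·m²·s⁻³·A⁻²) · (m⁻²·s²) · (s⁻²·mol²) · (kg²·m⁴·s⁻⁴·A⁻²) = kg³·m⁴·s⁻⁷·A⁻⁴·mol².
Right side:
  W = kg·m²·s⁻³.
  So W⁻¹ = kg⁻¹·m⁻²·s³.
  J = kg·m²·s⁻².
  Sv = m²·s⁻².
  So Sv⁻¹ = m⁻²·s².
  kat = s⁻¹·mol.
  So kat² = s⁻²·mol².
  Wb = kg·m²·s⁻²·A⁻¹.
  So Wb² = kg²·m⁴·s⁻⁴·A⁻².
  H = kg·m²·s⁻²·A⁻².
  Ω = kg·m²·s⁻³·A⁻².
  So Ω⁻¹ = kg⁻¹·m⁻²·s³·A².
  Combining: W⁻¹·J·Sv⁻¹·kat²·Wb²·H·Ω⁻¹·s⁻² = (kg⁻¹·m⁻²·s³) · (kg·m²·s⁻²) · (m⁻²·s²) · (s⁻²·mol²) · (kg²·m⁴·s⁻⁴·A⁻²) · (kg·m²·s⁻²·A⁻²) · (kg⁻¹·m⁻²·s³·A²) · s⁻² = kg²·m²·s⁻⁴·A⁻²·mol².
Left is kg³·m⁴·s⁻⁷·A⁻⁴·mol²; right is kg²·m²·s⁻⁴·A⁻²·mol² — different.

No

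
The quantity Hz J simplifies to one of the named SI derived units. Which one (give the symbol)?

Hz = 1/s = s⁻¹ (frequency is cycles per second).
J = N·m (work = force × distance),
    = kg·m²·s⁻².
Combining: Hz·J = s⁻¹ · (kg·m²·s⁻²) = kg·m²·s⁻³.
kg·m²·s⁻³ is the base-SI form of the watt.

W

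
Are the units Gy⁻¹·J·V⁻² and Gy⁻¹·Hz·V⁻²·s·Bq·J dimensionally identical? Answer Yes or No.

No

Left side:
  Gy = m²·s⁻².
  So Gy⁻¹ = m⁻²·s².
  J = kg·m²·s⁻².
  V = kg·m²·s⁻³·A⁻¹.
  So V⁻² = kg⁻²·m⁻⁴·s⁶·A².
  Combining: Gy⁻¹·J·V⁻² = (m⁻²·s²) · (kg·m²·s⁻²) · (kg⁻²·m⁻⁴·s⁶·A²) = kg⁻¹·m⁻⁴·s⁶·A².
Right side:
  Gy = J/kg (absorbed dose = energy per mass),
      = m²·s⁻².
  So Gy⁻¹ = m⁻²·s².
  Hz = 1/s = s⁻¹ (frequency is cycles per second).
  V = W/A (potential = power per current),
      = kg·m²·s⁻³·A⁻¹.
  So V⁻² = kg⁻²·m⁻⁴·s⁶·A².
  Bq = 1/s = s⁻¹ (activity is decays per second).
  J = N·m (work = force × distance),
      = kg·m²·s⁻².
  Combining: Gy⁻¹·Hz·V⁻²·s·Bq·J = (m⁻²·s²) · s⁻¹ · (kg⁻²·m⁻⁴·s⁶·A²) · s · s⁻¹ · (kg·m²·s⁻²) = kg⁻¹·m⁻⁴·s⁵·A².
Left is kg⁻¹·m⁻⁴·s⁶·A²; right is kg⁻¹·m⁻⁴·s⁵·A² — different.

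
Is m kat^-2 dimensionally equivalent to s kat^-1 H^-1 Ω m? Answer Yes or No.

No

Left side:
  kat = mol/s = s⁻¹·mol (catalytic activity).
  So kat⁻² = s²·mol⁻².
  Combining: m·kat⁻² = m · (s²·mol⁻²) = m·s²·mol⁻².
Right side:
  kat = s⁻¹·mol.
  So kat⁻¹ = s·mol⁻¹.
  H = kg·m²·s⁻²·A⁻².
  So H⁻¹ = kg⁻¹·m⁻²·s²·A².
  Ω = kg·m²·s⁻³·A⁻².
  Combining: s·kat⁻¹·H⁻¹·Ω·m = s · (s·mol⁻¹) · (kg⁻¹·m⁻²·s²·A²) · (kg·m²·s⁻³·A⁻²) · m = m·s·mol⁻¹.
Left is m·s²·mol⁻²; right is m·s·mol⁻¹ — different.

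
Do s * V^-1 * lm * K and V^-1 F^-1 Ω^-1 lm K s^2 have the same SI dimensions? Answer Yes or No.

Yes

Left side:
  V = W/A (potential = power per current),
      = kg·m²·s⁻³·A⁻¹.
  So V⁻¹ = kg⁻¹·m⁻²·s³·A.
  lm = cd·sr = cd (luminous flux; sr is dimensionless).
  Combining: s·V⁻¹·lm·K = s · (kg⁻¹·m⁻²·s³·A) · cd · K = kg⁻¹·m⁻²·s⁴·A·K·cd.
Right side:
  V = W/A (potential = power per current),
      = kg·m²·s⁻³·A⁻¹.
  So V⁻¹ = kg⁻¹·m⁻²·s³·A.
  F = C/V (capacitance = charge per voltage),
      = A·s/(kg·m²·s⁻³·A⁻¹) (substituting C and V),
      = kg⁻¹·m⁻²·s⁴·A².
  So F⁻¹ = kg·m²·s⁻⁴·A⁻².
  Ω = V/A (resistance = voltage per current),
      = kg·m²·s⁻³·A⁻².
  So Ω⁻¹ = kg⁻¹·m⁻²·s³·A².
  lm = cd·sr = cd (luminous flux; sr is dimensionless).
  Combining: V⁻¹·F⁻¹·Ω⁻¹·lm·K·s² = (kg⁻¹·m⁻²·s³·A) · (kg·m²·s⁻⁴·A⁻²) · (kg⁻¹·m⁻²·s³·A²) · cd · K · s² = kg⁻¹·m⁻²·s⁴·A·K·cd.
Both reduce to kg⁻¹·m⁻²·s⁴·A·K·cd.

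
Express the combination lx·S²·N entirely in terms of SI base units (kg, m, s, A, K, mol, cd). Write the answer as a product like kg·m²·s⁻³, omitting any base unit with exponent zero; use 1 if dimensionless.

kg⁻¹·m⁻⁵·s⁴·A⁴·cd

lx = lm/m² (illuminance = luminous flux per area),
    = m⁻²·cd.
S = 1/Ω (conductance is reciprocal resistance),
    = kg⁻¹·m⁻²·s³·A².
So S² = kg⁻²·m⁻⁴·s⁶·A⁴.
N = kg·m/s² = kg·m·s⁻² (force = mass × acceleration).
Combining: lx·S²·N = (m⁻²·cd) · (kg⁻²·m⁻⁴·s⁶·A⁴) · (kg·m·s⁻²) = kg⁻¹·m⁻⁵·s⁴·A⁴·cd.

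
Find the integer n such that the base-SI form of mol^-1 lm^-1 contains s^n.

lm = cd·sr = cd (luminous flux; sr is dimensionless).
So lm⁻¹ = cd⁻¹.
Combining: mol⁻¹·lm⁻¹ = mol⁻¹ · cd⁻¹ = mol⁻¹·cd⁻¹.
The exponent of s is 0.

0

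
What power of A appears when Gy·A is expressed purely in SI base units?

Gy = J/kg (absorbed dose = energy per mass),
    = m²·s⁻².
Combining: Gy·A = (m²·s⁻²) · A = m²·s⁻²·A.
The exponent of A is 1.

1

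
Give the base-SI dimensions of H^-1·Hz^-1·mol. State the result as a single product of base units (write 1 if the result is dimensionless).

kg⁻¹·m⁻²·s³·A²·mol

H = Wb/A (inductance = flux per current),
    = kg·m²·s⁻²·A⁻².
So H⁻¹ = kg⁻¹·m⁻²·s²·A².
Hz = 1/s = s⁻¹ (frequency is cycles per second).
So Hz⁻¹ = s.
Combining: H⁻¹·Hz⁻¹·mol = (kg⁻¹·m⁻²·s²·A²) · s · mol = kg⁻¹·m⁻²·s³·A²·mol.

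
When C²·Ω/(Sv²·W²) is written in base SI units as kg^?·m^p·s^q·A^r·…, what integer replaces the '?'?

-1

Sv = m²·s⁻².
So Sv⁻² = m⁻⁴·s⁴.
C = s·A.
So C² = s²·A².
W = kg·m²·s⁻³.
So W⁻² = kg⁻²·m⁻⁴·s⁶.
Ω = kg·m²·s⁻³·A⁻².
Combining: Sv⁻²·C²·W⁻²·Ω = (m⁻⁴·s⁴) · (s²·A²) · (kg⁻²·m⁻⁴·s⁶) · (kg·m²·s⁻³·A⁻²) = kg⁻¹·m⁻⁶·s⁹.
The exponent of kg is -1.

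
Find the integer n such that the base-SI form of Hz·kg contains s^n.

Hz = 1/s = s⁻¹ (frequency is cycles per second).
Combining: Hz·kg = s⁻¹ · kg = kg·s⁻¹.
The exponent of s is -1.

-1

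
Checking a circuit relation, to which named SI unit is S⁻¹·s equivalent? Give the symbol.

S = kg⁻¹·m⁻²·s³·A².
So S⁻¹ = kg·m²·s⁻³·A⁻².
Combining: S⁻¹·s = (kg·m²·s⁻³·A⁻²) · s = kg·m²·s⁻²·A⁻².
kg·m²·s⁻²·A⁻² is the base-SI form of the henry.

H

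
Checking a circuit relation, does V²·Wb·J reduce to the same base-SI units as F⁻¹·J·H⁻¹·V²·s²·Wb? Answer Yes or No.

Left side:
  V = kg·m²·s⁻³·A⁻¹.
  So V² = kg²·m⁴·s⁻⁶·A⁻².
  Wb = kg·m²·s⁻²·A⁻¹.
  J = kg·m²·s⁻².
  Combining: V²·Wb·J = (kg²·m⁴·s⁻⁶·A⁻²) · (kg·m²·s⁻²·A⁻¹) · (kg·m²·s⁻²) = kg⁴·m⁸·s⁻¹⁰·A⁻³.
Right side:
  F = C/V (capacitance = charge per voltage),
      = A·s/(kg·m²·s⁻³·A⁻¹) (substituting C and V),
      = kg⁻¹·m⁻²·s⁴·A².
  So F⁻¹ = kg·m²·s⁻⁴·A⁻².
  J = N·m (work = force × distance),
      = kg·m²·s⁻².
  H = Wb/A (inductance = flux per current),
      = kg·m²·s⁻²·A⁻².
  So H⁻¹ = kg⁻¹·m⁻²·s²·A².
  V = W/A (potential = power per current),
      = kg·m²·s⁻³·A⁻¹.
  So V² = kg²·m⁴·s⁻⁶·A⁻².
  Wb = V·s (flux: a volt is a weber per second),
      = kg·m²·s⁻²·A⁻¹.
  Combining: F⁻¹·J·H⁻¹·V²·s²·Wb = (kg·m²·s⁻⁴·A⁻²) · (kg·m²·s⁻²) · (kg⁻¹·m⁻²·s²·A²) · (kg²·m⁴·s⁻⁶·A⁻²) · s² · (kg·m²·s⁻²·A⁻¹) = kg⁴·m⁸·s⁻¹⁰·A⁻³.
Both reduce to kg⁴·m⁸·s⁻¹⁰·A⁻³.

Yes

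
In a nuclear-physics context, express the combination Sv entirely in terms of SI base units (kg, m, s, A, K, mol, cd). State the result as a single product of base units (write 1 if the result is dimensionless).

m²·s⁻²

Sv = J/kg (equivalent dose = energy per mass),
    = m²·s⁻².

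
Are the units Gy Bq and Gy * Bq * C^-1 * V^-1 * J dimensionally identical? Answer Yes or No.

Left side:
  Gy = m²·s⁻².
  Bq = s⁻¹.
  Combining: Gy·Bq = (m²·s⁻²) · s⁻¹ = m²·s⁻³.
Right side:
  Gy = m²·s⁻².
  Bq = s⁻¹.
  C = s·A.
  So C⁻¹ = s⁻¹·A⁻¹.
  V = kg·m²·s⁻³·A⁻¹.
  So V⁻¹ = kg⁻¹·m⁻²·s³·A.
  J = kg·m²·s⁻².
  Combining: Gy·Bq·C⁻¹·V⁻¹·J = (m²·s⁻²) · s⁻¹ · (s⁻¹·A⁻¹) · (kg⁻¹·m⁻²·s³·A) · (kg·m²·s⁻²) = m²·s⁻³.
Both reduce to m²·s⁻³.

Yes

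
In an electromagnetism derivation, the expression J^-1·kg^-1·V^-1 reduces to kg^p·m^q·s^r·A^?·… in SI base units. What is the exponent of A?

1

J = N·m (work = force × distance),
    = kg·m²·s⁻².
So J⁻¹ = kg⁻¹·m⁻²·s².
V = W/A (potential = power per current),
    = kg·m²·s⁻³·A⁻¹.
So V⁻¹ = kg⁻¹·m⁻²·s³·A.
Combining: J⁻¹·kg⁻¹·V⁻¹ = (kg⁻¹·m⁻²·s²) · kg⁻¹ · (kg⁻¹·m⁻²·s³·A) = kg⁻³·m⁻⁴·s⁵·A.
The exponent of A is 1.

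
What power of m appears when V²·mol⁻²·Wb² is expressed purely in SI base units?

V = kg·m²·s⁻³·A⁻¹.
So V² = kg²·m⁴·s⁻⁶·A⁻².
Wb = kg·m²·s⁻²·A⁻¹.
So Wb² = kg²·m⁴·s⁻⁴·A⁻².
Combining: V²·mol⁻²·Wb² = (kg²·m⁴·s⁻⁶·A⁻²) · mol⁻² · (kg²·m⁴·s⁻⁴·A⁻²) = kg⁴·m⁸·s⁻¹⁰·A⁻⁴·mol⁻².
The exponent of m is 8.

8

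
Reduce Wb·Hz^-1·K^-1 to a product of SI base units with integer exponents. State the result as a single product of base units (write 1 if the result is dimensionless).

kg·m²·s⁻¹·A⁻¹·K⁻¹

Wb = V·s (flux: a volt is a weber per second),
    = kg·m²·s⁻²·A⁻¹.
Hz = 1/s = s⁻¹ (frequency is cycles per second).
So Hz⁻¹ = s.
Combining: Wb·Hz⁻¹·K⁻¹ = (kg·m²·s⁻²·A⁻¹) · s · K⁻¹ = kg·m²·s⁻¹·A⁻¹·K⁻¹.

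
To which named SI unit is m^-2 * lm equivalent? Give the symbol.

lm = cd.
Combining: m⁻²·lm = m⁻² · cd = m⁻²·cd.
m⁻²·cd is the base-SI form of the lux.

lx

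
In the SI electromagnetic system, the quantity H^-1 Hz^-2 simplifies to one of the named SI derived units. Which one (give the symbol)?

F

H = Wb/A (inductance = flux per current),
    = kg·m²·s⁻²·A⁻².
So H⁻¹ = kg⁻¹·m⁻²·s²·A².
Hz = 1/s = s⁻¹ (frequency is cycles per second).
So Hz⁻² = s².
Combining: H⁻¹·Hz⁻² = (kg⁻¹·m⁻²·s²·A²) · s² = kg⁻¹·m⁻²·s⁴·A².
kg⁻¹·m⁻²·s⁴·A² is the base-SI form of the farad.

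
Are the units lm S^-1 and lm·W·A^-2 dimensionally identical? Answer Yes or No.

Left side:
  lm = cd.
  S = kg⁻¹·m⁻²·s³·A².
  So S⁻¹ = kg·m²·s⁻³·A⁻².
  Combining: lm·S⁻¹ = cd · (kg·m²·s⁻³·A⁻²) = kg·m²·s⁻³·A⁻²·cd.
Right side:
  lm = cd.
  W = kg·m²·s⁻³.
  Combining: lm·W·A⁻² = cd · (kg·m²·s⁻³) · A⁻² = kg·m²·s⁻³·A⁻²·cd.
Both reduce to kg·m²·s⁻³·A⁻²·cd.

Yes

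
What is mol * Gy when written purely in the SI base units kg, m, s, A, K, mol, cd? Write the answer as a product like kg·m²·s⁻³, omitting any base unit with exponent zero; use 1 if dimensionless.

m²·s⁻²·mol

Gy = m²·s⁻².
Combining: mol·Gy = mol · (m²·s⁻²) = m²·s⁻²·mol.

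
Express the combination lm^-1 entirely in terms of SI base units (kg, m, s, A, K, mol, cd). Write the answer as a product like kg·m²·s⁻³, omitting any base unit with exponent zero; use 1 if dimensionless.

lm = cd·sr = cd (luminous flux; sr is dimensionless).
So lm⁻¹ = cd⁻¹.

cd⁻¹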